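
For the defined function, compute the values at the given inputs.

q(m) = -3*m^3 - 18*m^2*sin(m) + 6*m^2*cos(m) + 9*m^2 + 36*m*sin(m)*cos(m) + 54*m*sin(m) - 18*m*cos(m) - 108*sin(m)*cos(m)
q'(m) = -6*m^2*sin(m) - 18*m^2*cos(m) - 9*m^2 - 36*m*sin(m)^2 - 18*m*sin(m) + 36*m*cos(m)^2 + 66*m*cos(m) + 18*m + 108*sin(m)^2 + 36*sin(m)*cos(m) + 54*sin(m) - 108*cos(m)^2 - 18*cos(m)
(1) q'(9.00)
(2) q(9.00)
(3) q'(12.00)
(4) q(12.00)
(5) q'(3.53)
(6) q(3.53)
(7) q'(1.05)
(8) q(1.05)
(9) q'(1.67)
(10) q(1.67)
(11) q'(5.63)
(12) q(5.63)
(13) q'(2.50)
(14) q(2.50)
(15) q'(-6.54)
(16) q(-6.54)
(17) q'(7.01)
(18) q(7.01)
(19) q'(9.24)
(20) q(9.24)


(1) = 120.93
(2) = -2234.89
(3) = -1942.47
(4) = -2444.79
(5) = 18.17
(6) = -10.76
(7) = 100.32
(8) = 2.01
(9) = 51.36
(10) = 56.95
(11) = -204.52
(12) = -63.26
(13) = -78.31
(14) = 37.48
(15) = -1968.60
(16) = 1955.82
(17) = -853.92
(18) = -729.65
(19) = 415.01
(20) = -2169.58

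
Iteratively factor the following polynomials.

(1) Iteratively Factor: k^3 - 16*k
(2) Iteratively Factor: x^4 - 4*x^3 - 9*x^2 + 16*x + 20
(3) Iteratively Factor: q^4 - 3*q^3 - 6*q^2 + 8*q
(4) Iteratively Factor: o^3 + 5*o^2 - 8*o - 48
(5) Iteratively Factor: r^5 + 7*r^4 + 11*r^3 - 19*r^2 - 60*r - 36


(1) = (k - 4)*(k^2 + 4*k) = k*(k - 4)*(k + 4)
(2) = (x - 5)*(x^3 + x^2 - 4*x - 4) = (x - 5)*(x + 2)*(x^2 - x - 2) = (x - 5)*(x + 1)*(x + 2)*(x - 2)
(3) = (q - 4)*(q^3 + q^2 - 2*q) = (q - 4)*(q - 1)*(q^2 + 2*q) = q*(q - 4)*(q - 1)*(q + 2)
(4) = (o + 4)*(o^2 + o - 12) = (o - 3)*(o + 4)*(o + 4)
(5) = (r + 2)*(r^4 + 5*r^3 + r^2 - 21*r - 18) = (r + 2)*(r + 3)*(r^3 + 2*r^2 - 5*r - 6) = (r + 1)*(r + 2)*(r + 3)*(r^2 + r - 6) = (r + 1)*(r + 2)*(r + 3)^2*(r - 2)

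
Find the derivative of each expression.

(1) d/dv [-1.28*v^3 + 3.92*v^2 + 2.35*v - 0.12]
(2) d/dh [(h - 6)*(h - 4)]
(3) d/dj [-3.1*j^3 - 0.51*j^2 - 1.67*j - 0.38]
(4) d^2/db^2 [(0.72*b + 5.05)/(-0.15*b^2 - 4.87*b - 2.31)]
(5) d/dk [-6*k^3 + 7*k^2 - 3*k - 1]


(1) = -3.84*v^2 + 7.84*v + 2.35
(2) = 2*h - 10
(3) = -9.3*j^2 - 1.02*j - 1.67
(4) = (-(0.3*b + 4.87)*(0.6*b + 9.74)*(0.72*b + 5.05) + (0.648*b + 8.5278)*(0.15*b^2 + 4.87*b + 2.31))/(0.15*b^2 + 4.87*b + 2.31)^3
(5) = -18*k^2 + 14*k - 3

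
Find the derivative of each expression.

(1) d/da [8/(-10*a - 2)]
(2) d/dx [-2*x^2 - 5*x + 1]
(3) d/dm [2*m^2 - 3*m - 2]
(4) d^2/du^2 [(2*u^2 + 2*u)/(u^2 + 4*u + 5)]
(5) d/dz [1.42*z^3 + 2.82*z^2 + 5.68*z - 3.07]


(1) = 20/(5*a + 1)^2
(2) = -4*x - 5
(3) = 4*m - 3
(4) = 4*(-3*u^3 - 15*u^2 - 15*u + 5)/(u^6 + 12*u^5 + 63*u^4 + 184*u^3 + 315*u^2 + 300*u + 125)
(5) = 4.26*z^2 + 5.64*z + 5.68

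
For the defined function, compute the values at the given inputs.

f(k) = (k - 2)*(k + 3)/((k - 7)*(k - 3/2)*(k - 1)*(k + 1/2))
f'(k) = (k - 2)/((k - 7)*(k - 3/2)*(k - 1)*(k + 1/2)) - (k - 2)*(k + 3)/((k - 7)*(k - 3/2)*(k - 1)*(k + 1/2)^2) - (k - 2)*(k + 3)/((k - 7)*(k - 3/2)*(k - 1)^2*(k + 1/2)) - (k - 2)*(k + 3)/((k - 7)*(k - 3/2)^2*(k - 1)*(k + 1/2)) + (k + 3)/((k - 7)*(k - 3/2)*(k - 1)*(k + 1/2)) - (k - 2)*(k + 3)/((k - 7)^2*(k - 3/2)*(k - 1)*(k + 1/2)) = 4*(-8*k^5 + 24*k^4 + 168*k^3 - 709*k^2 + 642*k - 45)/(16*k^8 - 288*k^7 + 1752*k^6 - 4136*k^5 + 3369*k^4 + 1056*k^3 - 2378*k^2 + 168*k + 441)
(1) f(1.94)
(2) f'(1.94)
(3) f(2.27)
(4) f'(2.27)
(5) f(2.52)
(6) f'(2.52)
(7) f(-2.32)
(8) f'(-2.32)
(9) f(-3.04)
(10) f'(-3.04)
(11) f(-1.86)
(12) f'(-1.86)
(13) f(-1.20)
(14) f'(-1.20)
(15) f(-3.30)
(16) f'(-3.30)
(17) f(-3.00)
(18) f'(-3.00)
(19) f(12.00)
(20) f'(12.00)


(1) = 0.06
(2) = -1.16
(3) = -0.11
(4) = -0.18
(5) = -0.14
(6) = -0.05
(7) = -0.01
(8) = -0.03
(9) = 0.00
(10) = -0.01
(11) = -0.04
(12) = -0.08
(13) = -0.17
(14) = -0.44
(15) = 0.00
(16) = -0.01
(17) = 0.00
(18) = -0.01
(19) = 0.02
(20) = -0.01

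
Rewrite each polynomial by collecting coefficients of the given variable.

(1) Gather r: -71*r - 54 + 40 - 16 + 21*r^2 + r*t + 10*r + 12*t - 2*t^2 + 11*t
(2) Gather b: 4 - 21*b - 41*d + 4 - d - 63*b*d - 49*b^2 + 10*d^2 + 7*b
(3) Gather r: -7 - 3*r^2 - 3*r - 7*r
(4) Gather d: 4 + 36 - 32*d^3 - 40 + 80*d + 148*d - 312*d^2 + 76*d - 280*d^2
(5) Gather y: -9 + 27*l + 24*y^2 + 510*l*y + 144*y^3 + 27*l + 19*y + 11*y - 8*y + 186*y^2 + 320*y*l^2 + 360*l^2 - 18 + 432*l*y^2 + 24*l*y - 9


(1) = 21*r^2 + r*(t - 61) - 2*t^2 + 23*t - 30
(2) = -49*b^2 + b*(-63*d - 14) + 10*d^2 - 42*d + 8
(3) = -3*r^2 - 10*r - 7
(4) = -32*d^3 - 592*d^2 + 304*d
(5) = 360*l^2 + 54*l + 144*y^3 + y^2*(432*l + 210) + y*(320*l^2 + 534*l + 22) - 36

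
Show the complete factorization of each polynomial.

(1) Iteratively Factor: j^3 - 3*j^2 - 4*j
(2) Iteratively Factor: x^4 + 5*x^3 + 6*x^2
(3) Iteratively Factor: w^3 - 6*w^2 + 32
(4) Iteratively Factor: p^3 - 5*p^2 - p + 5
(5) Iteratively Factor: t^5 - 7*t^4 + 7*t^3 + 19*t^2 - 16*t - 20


(1) = (j + 1)*(j^2 - 4*j) = j*(j + 1)*(j - 4)
(2) = (x + 2)*(x^3 + 3*x^2) = x*(x + 2)*(x^2 + 3*x) = x*(x + 2)*(x + 3)*(x)
(3) = (w - 4)*(w^2 - 2*w - 8) = (w - 4)^2*(w + 2)
(4) = (p - 1)*(p^2 - 4*p - 5) = (p - 1)*(p + 1)*(p - 5)
(5) = (t - 2)*(t^4 - 5*t^3 - 3*t^2 + 13*t + 10) = (t - 5)*(t - 2)*(t^3 - 3*t - 2) = (t - 5)*(t - 2)*(t + 1)*(t^2 - t - 2) = (t - 5)*(t - 2)*(t + 1)^2*(t - 2)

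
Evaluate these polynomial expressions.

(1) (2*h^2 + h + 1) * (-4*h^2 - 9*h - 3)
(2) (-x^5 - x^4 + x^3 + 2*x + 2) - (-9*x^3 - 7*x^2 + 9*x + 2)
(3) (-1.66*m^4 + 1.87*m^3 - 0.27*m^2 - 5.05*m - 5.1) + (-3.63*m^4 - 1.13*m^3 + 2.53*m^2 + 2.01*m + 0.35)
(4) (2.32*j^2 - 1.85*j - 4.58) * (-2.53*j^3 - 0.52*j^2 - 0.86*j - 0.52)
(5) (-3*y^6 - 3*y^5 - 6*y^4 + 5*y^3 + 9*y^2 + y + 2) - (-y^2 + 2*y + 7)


(1) = -8*h^4 - 22*h^3 - 19*h^2 - 12*h - 3
(2) = -x^5 - x^4 + 10*x^3 + 7*x^2 - 7*x
(3) = -5.29*m^4 + 0.74*m^3 + 2.26*m^2 - 3.04*m - 4.75
(4) = -5.8696*j^5 + 3.4741*j^4 + 10.5542*j^3 + 2.7662*j^2 + 4.9008*j + 2.3816
(5) = -3*y^6 - 3*y^5 - 6*y^4 + 5*y^3 + 10*y^2 - y - 5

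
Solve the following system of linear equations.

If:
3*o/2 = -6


Then:
o = -4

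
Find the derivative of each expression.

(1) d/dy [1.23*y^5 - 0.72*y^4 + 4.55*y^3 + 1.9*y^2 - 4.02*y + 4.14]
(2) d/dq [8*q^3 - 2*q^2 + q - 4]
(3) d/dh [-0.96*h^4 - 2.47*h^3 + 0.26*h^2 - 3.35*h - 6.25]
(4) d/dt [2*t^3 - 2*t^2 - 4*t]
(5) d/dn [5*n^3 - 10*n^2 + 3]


(1) = 6.15*y^4 - 2.88*y^3 + 13.65*y^2 + 3.8*y - 4.02
(2) = 24*q^2 - 4*q + 1
(3) = -3.84*h^3 - 7.41*h^2 + 0.52*h - 3.35
(4) = 6*t^2 - 4*t - 4
(5) = 5*n*(3*n - 4)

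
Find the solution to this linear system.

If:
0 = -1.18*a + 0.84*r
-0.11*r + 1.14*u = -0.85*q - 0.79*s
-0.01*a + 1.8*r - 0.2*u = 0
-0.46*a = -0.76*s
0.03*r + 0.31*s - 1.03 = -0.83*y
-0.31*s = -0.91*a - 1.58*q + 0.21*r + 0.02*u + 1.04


Then:
a = -0.04
q = 0.66
r = -0.05
s = -0.02
u = -0.48
y = 1.25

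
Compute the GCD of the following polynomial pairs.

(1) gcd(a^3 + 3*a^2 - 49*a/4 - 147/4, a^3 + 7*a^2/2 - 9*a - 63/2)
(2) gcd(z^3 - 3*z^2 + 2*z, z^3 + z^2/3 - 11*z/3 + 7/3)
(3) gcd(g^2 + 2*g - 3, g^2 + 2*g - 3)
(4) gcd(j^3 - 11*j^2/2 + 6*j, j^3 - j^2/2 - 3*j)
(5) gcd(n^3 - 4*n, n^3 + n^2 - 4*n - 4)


(1) = gcd((a - 7/2)*(a + 3)*(a + 7/2), (a - 3)*(a + 3)*(a + 7/2)) = a^2 + 13*a/2 + 21/2
(2) = z - 1
(3) = gcd((g - 1)*(g + 3), (g - 1)*(g + 3)) = g^2 + 2*g - 3
(4) = j
(5) = n^2 - 4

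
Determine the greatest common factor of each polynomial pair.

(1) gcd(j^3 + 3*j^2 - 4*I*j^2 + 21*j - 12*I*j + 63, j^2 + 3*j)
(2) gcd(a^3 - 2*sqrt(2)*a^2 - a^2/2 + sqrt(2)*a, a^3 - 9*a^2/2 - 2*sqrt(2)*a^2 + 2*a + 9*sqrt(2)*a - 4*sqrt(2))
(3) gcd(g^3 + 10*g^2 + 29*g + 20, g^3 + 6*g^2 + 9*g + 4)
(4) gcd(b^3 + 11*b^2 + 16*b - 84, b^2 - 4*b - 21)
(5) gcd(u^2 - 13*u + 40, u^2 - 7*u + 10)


(1) = gcd((j + 3)*(j - 7*I)*(j + 3*I), j*(j + 3)) = j + 3
(2) = a^2 + a*(-2*sqrt(2) - 1/2) + sqrt(2)
(3) = gcd((g + 1)*(g + 4)*(g + 5), (g + 1)^2*(g + 4)) = g^2 + 5*g + 4
(4) = 1
(5) = gcd((u - 8)*(u - 5), (u - 5)*(u - 2)) = u - 5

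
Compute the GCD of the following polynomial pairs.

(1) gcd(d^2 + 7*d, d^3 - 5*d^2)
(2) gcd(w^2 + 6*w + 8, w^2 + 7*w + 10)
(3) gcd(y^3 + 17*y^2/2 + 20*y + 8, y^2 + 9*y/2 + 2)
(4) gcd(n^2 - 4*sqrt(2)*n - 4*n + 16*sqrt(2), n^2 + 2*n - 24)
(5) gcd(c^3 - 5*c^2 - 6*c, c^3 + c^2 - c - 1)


(1) = d
(2) = w + 2
(3) = gcd((y + 1/2)*(y + 4)^2, (y + 1/2)*(y + 4)) = y^2 + 9*y/2 + 2
(4) = gcd((n - 4)*(n - 4*sqrt(2)), (n - 4)*(n + 6)) = n - 4
(5) = gcd(c*(c - 6)*(c + 1), (c - 1)*(c + 1)^2) = c + 1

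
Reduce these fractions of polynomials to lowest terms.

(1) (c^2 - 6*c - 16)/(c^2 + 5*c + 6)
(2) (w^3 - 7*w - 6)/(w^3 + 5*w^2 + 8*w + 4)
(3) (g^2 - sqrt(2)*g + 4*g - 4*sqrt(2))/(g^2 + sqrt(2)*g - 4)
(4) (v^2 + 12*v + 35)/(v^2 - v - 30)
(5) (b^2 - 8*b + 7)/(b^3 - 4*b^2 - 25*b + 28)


(1) = (c - 8)/(c + 3)
(2) = (w - 3)/(w + 2)
(3) = (g + 4)/(g + 2*sqrt(2))
(4) = (v + 7)/(v - 6)
(5) = 1/(b + 4)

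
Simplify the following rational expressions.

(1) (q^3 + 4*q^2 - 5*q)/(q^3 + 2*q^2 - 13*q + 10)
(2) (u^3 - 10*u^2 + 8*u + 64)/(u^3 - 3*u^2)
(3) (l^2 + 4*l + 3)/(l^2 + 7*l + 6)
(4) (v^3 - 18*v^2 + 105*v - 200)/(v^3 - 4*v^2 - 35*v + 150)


(1) = q/(q - 2)
(2) = (u^3 - 10*u^2 + 8*u + 64)/(u^3 - 3*u^2)
(3) = (l + 3)/(l + 6)
(4) = (v - 8)/(v + 6)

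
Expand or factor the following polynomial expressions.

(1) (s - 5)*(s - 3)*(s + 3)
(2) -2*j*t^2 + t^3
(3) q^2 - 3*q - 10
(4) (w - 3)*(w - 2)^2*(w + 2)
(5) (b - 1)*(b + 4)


(1) = s^3 - 5*s^2 - 9*s + 45
(2) = t^2*(-2*j + t)
(3) = (q - 5)*(q + 2)
(4) = w^4 - 5*w^3 + 2*w^2 + 20*w - 24
(5) = b^2 + 3*b - 4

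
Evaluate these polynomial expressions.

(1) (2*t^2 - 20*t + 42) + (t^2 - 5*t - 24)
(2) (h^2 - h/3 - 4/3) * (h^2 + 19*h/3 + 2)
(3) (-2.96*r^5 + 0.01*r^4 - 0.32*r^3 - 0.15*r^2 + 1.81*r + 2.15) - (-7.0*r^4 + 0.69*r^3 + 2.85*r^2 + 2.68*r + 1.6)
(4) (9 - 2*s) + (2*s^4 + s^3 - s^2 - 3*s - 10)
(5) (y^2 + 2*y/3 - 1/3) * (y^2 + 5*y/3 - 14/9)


(1) = 3*t^2 - 25*t + 18
(2) = h^4 + 6*h^3 - 13*h^2/9 - 82*h/9 - 8/3
(3) = -2.96*r^5 + 7.01*r^4 - 1.01*r^3 - 3.0*r^2 - 0.87*r + 0.55
(4) = 2*s^4 + s^3 - s^2 - 5*s - 1
(5) = y^4 + 7*y^3/3 - 7*y^2/9 - 43*y/27 + 14/27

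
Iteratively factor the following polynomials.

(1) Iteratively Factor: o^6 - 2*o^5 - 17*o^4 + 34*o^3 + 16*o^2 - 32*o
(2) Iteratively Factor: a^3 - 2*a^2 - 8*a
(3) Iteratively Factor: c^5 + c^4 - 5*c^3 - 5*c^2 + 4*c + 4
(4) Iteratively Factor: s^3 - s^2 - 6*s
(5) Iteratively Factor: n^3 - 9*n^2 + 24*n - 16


(1) = (o + 1)*(o^5 - 3*o^4 - 14*o^3 + 48*o^2 - 32*o) = (o - 2)*(o + 1)*(o^4 - o^3 - 16*o^2 + 16*o) = o*(o - 2)*(o + 1)*(o^3 - o^2 - 16*o + 16) = o*(o - 2)*(o + 1)*(o + 4)*(o^2 - 5*o + 4) = o*(o - 4)*(o - 2)*(o + 1)*(o + 4)*(o - 1)
(2) = (a)*(a^2 - 2*a - 8) = a*(a + 2)*(a - 4)
(3) = (c + 1)*(c^4 - 5*c^2 + 4) = (c + 1)*(c + 2)*(c^3 - 2*c^2 - c + 2) = (c - 1)*(c + 1)*(c + 2)*(c^2 - c - 2) = (c - 1)*(c + 1)^2*(c + 2)*(c - 2)
(4) = (s - 3)*(s^2 + 2*s) = (s - 3)*(s + 2)*(s)
(5) = (n - 4)*(n^2 - 5*n + 4) = (n - 4)^2*(n - 1)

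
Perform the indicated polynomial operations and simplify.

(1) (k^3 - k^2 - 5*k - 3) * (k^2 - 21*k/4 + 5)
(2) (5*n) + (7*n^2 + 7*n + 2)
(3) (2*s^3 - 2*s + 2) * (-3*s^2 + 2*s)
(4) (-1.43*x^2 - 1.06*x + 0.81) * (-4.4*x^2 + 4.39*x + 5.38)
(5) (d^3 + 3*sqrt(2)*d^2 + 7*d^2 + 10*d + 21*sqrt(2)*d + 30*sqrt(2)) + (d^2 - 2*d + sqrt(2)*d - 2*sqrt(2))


(1) = k^5 - 25*k^4/4 + 21*k^3/4 + 73*k^2/4 - 37*k/4 - 15
(2) = 7*n^2 + 12*n + 2
(3) = -6*s^5 + 4*s^4 + 6*s^3 - 10*s^2 + 4*s
(4) = 6.292*x^4 - 1.6137*x^3 - 15.9108*x^2 - 2.1469*x + 4.3578
(5) = d^3 + 3*sqrt(2)*d^2 + 8*d^2 + 8*d + 22*sqrt(2)*d + 28*sqrt(2)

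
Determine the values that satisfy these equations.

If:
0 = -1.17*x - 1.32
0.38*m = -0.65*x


Then:
m = 1.93
x = -1.13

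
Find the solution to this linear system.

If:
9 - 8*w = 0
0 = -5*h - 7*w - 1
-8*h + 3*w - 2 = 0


Then:
No Solution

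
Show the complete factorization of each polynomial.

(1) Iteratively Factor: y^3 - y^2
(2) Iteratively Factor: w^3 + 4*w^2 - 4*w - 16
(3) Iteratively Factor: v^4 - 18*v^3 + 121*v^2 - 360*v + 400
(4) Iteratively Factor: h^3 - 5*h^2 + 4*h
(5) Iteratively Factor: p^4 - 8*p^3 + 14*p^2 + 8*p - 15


(1) = (y - 1)*(y^2) = y*(y - 1)*(y)
(2) = (w - 2)*(w^2 + 6*w + 8) = (w - 2)*(w + 4)*(w + 2)
(3) = (v - 4)*(v^3 - 14*v^2 + 65*v - 100) = (v - 5)*(v - 4)*(v^2 - 9*v + 20) = (v - 5)*(v - 4)^2*(v - 5)
(4) = (h - 1)*(h^2 - 4*h) = (h - 4)*(h - 1)*(h)
(5) = (p - 3)*(p^3 - 5*p^2 - p + 5) = (p - 3)*(p - 1)*(p^2 - 4*p - 5) = (p - 3)*(p - 1)*(p + 1)*(p - 5)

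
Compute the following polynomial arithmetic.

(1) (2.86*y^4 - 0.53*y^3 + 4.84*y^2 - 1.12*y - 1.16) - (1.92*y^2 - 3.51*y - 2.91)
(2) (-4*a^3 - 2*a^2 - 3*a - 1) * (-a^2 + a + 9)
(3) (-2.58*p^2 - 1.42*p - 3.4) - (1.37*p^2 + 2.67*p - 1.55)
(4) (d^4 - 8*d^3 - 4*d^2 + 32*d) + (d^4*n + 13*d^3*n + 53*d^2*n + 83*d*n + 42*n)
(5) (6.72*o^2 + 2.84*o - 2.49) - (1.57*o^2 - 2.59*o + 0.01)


(1) = 2.86*y^4 - 0.53*y^3 + 2.92*y^2 + 2.39*y + 1.75
(2) = 4*a^5 - 2*a^4 - 35*a^3 - 20*a^2 - 28*a - 9
(3) = -3.95*p^2 - 4.09*p - 1.85
(4) = d^4*n + d^4 + 13*d^3*n - 8*d^3 + 53*d^2*n - 4*d^2 + 83*d*n + 32*d + 42*n
(5) = 5.15*o^2 + 5.43*o - 2.5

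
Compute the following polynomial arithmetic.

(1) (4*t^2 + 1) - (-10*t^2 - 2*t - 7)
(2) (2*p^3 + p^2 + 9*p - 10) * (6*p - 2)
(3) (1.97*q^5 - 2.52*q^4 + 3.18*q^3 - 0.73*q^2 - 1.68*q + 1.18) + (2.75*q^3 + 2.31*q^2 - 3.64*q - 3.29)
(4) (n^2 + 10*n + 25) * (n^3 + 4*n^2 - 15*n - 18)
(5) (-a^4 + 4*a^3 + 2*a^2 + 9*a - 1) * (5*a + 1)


(1) = 14*t^2 + 2*t + 8
(2) = 12*p^4 + 2*p^3 + 52*p^2 - 78*p + 20
(3) = 1.97*q^5 - 2.52*q^4 + 5.93*q^3 + 1.58*q^2 - 5.32*q - 2.11
(4) = n^5 + 14*n^4 + 50*n^3 - 68*n^2 - 555*n - 450
(5) = -5*a^5 + 19*a^4 + 14*a^3 + 47*a^2 + 4*a - 1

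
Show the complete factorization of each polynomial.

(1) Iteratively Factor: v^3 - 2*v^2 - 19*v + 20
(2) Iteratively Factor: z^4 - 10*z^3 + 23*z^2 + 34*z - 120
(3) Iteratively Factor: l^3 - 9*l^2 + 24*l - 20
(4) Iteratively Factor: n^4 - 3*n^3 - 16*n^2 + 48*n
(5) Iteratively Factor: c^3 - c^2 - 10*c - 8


(1) = (v - 5)*(v^2 + 3*v - 4) = (v - 5)*(v - 1)*(v + 4)
(2) = (z - 5)*(z^3 - 5*z^2 - 2*z + 24) = (z - 5)*(z + 2)*(z^2 - 7*z + 12) = (z - 5)*(z - 3)*(z + 2)*(z - 4)
(3) = (l - 5)*(l^2 - 4*l + 4) = (l - 5)*(l - 2)*(l - 2)
(4) = (n - 4)*(n^3 + n^2 - 12*n) = n*(n - 4)*(n^2 + n - 12) = n*(n - 4)*(n + 4)*(n - 3)
(5) = (c + 2)*(c^2 - 3*c - 4) = (c - 4)*(c + 2)*(c + 1)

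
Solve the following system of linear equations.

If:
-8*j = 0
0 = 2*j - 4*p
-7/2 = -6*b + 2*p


Then:
b = 7/12
j = 0
p = 0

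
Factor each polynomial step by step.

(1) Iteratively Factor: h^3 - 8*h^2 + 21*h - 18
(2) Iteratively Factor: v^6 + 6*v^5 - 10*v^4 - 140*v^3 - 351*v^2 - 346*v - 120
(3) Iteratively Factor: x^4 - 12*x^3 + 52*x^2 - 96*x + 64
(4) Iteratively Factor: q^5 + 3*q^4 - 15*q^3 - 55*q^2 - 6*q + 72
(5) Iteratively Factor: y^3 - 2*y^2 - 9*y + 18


(1) = (h - 3)*(h^2 - 5*h + 6) = (h - 3)*(h - 2)*(h - 3)
(2) = (v + 2)*(v^5 + 4*v^4 - 18*v^3 - 104*v^2 - 143*v - 60) = (v + 1)*(v + 2)*(v^4 + 3*v^3 - 21*v^2 - 83*v - 60) = (v + 1)*(v + 2)*(v + 4)*(v^3 - v^2 - 17*v - 15) = (v + 1)*(v + 2)*(v + 3)*(v + 4)*(v^2 - 4*v - 5) = (v - 5)*(v + 1)*(v + 2)*(v + 3)*(v + 4)*(v + 1)
(3) = (x - 2)*(x^3 - 10*x^2 + 32*x - 32) = (x - 2)^2*(x^2 - 8*x + 16) = (x - 4)*(x - 2)^2*(x - 4)
(4) = (q + 3)*(q^4 - 15*q^2 - 10*q + 24) = (q - 1)*(q + 3)*(q^3 + q^2 - 14*q - 24) = (q - 4)*(q - 1)*(q + 3)*(q^2 + 5*q + 6) = (q - 4)*(q - 1)*(q + 2)*(q + 3)*(q + 3)
(5) = (y - 2)*(y^2 - 9) = (y - 3)*(y - 2)*(y + 3)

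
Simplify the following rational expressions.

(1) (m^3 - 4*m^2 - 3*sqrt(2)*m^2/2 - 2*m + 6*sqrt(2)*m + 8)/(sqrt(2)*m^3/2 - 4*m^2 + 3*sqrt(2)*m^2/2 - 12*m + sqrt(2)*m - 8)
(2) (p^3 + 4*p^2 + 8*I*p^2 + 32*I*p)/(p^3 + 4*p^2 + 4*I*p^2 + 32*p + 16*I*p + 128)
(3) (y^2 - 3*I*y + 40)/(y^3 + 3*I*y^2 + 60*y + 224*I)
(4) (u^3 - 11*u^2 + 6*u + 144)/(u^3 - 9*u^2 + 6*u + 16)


(1) = (4*m^3 + m^2*(-16 - 6*sqrt(2)) + m*(-8 + 24*sqrt(2)) + 32)/(2*sqrt(2)*m^3 + m^2*(-16 + 6*sqrt(2)) + m*(-48 + 4*sqrt(2)) - 32)
(2) = p/(p - 4*I)
(3) = (y + 5*I)/(y^2 + 11*I*y - 28)
(4) = (u^2 - 3*u - 18)/(u^2 - u - 2)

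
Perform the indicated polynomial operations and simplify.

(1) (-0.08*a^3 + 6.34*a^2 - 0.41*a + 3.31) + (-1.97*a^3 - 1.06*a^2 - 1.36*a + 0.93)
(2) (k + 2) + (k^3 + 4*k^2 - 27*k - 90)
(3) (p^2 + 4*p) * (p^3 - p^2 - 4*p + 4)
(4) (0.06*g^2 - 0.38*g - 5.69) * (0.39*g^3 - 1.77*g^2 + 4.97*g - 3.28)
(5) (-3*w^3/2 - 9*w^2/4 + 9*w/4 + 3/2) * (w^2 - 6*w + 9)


(1) = -2.05*a^3 + 5.28*a^2 - 1.77*a + 4.24
(2) = k^3 + 4*k^2 - 26*k - 88
(3) = p^5 + 3*p^4 - 8*p^3 - 12*p^2 + 16*p
(4) = 0.0234*g^5 - 0.2544*g^4 - 1.2483*g^3 + 7.9859*g^2 - 27.0329*g + 18.6632
(5) = -3*w^5/2 + 27*w^4/4 + 9*w^3/4 - 129*w^2/4 + 45*w/4 + 27/2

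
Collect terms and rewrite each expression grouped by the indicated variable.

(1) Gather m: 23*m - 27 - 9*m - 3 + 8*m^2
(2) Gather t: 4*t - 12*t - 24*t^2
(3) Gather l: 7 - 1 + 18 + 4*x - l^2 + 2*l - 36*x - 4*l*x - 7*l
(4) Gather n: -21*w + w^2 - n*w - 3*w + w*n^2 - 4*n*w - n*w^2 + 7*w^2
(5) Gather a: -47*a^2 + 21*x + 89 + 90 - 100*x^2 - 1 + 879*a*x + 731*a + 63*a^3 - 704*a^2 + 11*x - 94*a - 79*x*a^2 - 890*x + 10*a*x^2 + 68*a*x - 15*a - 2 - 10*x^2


(1) = 8*m^2 + 14*m - 30
(2) = -24*t^2 - 8*t
(3) = -l^2 + l*(-4*x - 5) - 32*x + 24
(4) = n^2*w + n*(-w^2 - 5*w) + 8*w^2 - 24*w
(5) = 63*a^3 + a^2*(-79*x - 751) + a*(10*x^2 + 947*x + 622) - 110*x^2 - 858*x + 176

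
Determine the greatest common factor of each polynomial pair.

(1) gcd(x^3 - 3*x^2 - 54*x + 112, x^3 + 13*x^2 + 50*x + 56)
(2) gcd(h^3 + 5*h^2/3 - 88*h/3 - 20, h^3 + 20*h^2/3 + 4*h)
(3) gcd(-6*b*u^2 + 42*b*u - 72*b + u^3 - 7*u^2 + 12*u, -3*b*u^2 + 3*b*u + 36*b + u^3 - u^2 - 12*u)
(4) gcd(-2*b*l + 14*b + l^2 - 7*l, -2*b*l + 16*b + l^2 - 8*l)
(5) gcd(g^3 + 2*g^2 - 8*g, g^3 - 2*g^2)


(1) = gcd((x - 8)*(x - 2)*(x + 7), (x + 2)*(x + 4)*(x + 7)) = x + 7
(2) = h^2 + 20*h/3 + 4
(3) = gcd((-6*b + u)*(u - 4)*(u - 3), (-3*b + u)*(u - 4)*(u + 3)) = u - 4
(4) = 2*b - l
(5) = gcd(g*(g - 2)*(g + 4), g^2*(g - 2)) = g^2 - 2*g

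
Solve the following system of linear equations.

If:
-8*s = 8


Then:
s = -1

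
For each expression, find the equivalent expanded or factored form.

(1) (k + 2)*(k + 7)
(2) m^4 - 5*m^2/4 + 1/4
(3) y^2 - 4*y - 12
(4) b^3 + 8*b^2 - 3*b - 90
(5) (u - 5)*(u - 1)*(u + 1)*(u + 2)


(1) = k^2 + 9*k + 14
(2) = (m - 1)*(m - 1/2)*(m + 1/2)*(m + 1)
(3) = (y - 6)*(y + 2)
(4) = (b - 3)*(b + 5)*(b + 6)
(5) = u^4 - 3*u^3 - 11*u^2 + 3*u + 10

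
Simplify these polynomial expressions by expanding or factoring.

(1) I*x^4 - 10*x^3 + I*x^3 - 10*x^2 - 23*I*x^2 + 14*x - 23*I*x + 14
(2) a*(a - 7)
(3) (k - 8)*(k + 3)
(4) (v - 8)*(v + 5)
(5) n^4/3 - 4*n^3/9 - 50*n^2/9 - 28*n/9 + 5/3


(1) = (x + I)*(x + 2*I)*(x + 7*I)*(I*x + I)
(2) = a^2 - 7*a
(3) = k^2 - 5*k - 24
(4) = v^2 - 3*v - 40
(5) = (n/3 + 1)*(n - 5)*(n - 1/3)*(n + 1)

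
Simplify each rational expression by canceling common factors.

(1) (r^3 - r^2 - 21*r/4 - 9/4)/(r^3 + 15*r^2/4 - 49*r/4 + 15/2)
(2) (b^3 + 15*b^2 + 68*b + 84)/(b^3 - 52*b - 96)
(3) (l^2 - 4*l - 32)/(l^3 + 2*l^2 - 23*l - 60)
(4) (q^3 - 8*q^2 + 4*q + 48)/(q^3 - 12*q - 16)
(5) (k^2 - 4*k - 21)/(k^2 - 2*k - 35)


(1) = (4*r^3 - 4*r^2 - 21*r - 9)/(4*r^3 + 15*r^2 - 49*r + 30)
(2) = (b + 7)/(b - 8)
(3) = (l - 8)/(l^2 - 2*l - 15)
(4) = (q - 6)/(q + 2)
(5) = (k + 3)/(k + 5)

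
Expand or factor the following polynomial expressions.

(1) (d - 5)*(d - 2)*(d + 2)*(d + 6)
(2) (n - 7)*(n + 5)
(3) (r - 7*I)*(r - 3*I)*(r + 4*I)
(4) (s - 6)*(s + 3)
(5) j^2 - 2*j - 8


(1) = d^4 + d^3 - 34*d^2 - 4*d + 120
(2) = n^2 - 2*n - 35
(3) = r^3 - 6*I*r^2 + 19*r - 84*I
(4) = s^2 - 3*s - 18
(5) = (j - 4)*(j + 2)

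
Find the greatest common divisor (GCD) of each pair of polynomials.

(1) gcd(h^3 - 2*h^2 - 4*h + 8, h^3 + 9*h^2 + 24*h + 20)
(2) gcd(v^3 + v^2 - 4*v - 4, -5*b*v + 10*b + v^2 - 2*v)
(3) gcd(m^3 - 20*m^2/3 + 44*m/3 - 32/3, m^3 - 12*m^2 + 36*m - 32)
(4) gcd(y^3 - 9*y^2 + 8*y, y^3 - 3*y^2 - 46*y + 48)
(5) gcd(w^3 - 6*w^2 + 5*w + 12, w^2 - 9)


(1) = gcd((h - 2)^2*(h + 2), (h + 2)^2*(h + 5)) = h + 2
(2) = v - 2
(3) = gcd((m - 8/3)*(m - 2)^2, (m - 8)*(m - 2)^2) = m^2 - 4*m + 4
(4) = gcd(y*(y - 8)*(y - 1), (y - 8)*(y - 1)*(y + 6)) = y^2 - 9*y + 8
(5) = gcd((w - 4)*(w - 3)*(w + 1), (w - 3)*(w + 3)) = w - 3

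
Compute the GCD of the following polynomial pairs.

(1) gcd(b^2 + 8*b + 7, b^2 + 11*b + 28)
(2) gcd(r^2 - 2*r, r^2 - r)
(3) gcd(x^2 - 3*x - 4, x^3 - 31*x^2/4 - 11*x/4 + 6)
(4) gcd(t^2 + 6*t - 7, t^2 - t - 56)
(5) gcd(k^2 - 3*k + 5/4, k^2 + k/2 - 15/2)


(1) = b + 7
(2) = gcd(r*(r - 2), r*(r - 1)) = r
(3) = x + 1
(4) = gcd((t - 1)*(t + 7), (t - 8)*(t + 7)) = t + 7
(5) = gcd((k - 5/2)*(k - 1/2), (k - 5/2)*(k + 3)) = k - 5/2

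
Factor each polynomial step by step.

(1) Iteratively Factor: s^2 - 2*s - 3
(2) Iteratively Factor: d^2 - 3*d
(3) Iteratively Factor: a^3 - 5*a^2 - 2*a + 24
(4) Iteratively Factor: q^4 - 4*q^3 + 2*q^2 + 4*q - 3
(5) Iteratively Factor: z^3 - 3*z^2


(1) = (s - 3)*(s + 1)
(2) = (d)*(d - 3)
(3) = (a - 4)*(a^2 - a - 6) = (a - 4)*(a + 2)*(a - 3)
(4) = (q - 1)*(q^3 - 3*q^2 - q + 3) = (q - 1)^2*(q^2 - 2*q - 3) = (q - 1)^2*(q + 1)*(q - 3)
(5) = (z - 3)*(z^2) = z*(z - 3)*(z)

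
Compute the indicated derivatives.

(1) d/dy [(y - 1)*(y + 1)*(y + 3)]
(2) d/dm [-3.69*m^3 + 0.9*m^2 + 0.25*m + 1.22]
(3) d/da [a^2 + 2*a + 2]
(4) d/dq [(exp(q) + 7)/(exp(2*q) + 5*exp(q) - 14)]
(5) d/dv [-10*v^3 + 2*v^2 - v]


(1) = 3*y^2 + 6*y - 1
(2) = -11.07*m^2 + 1.8*m + 0.25
(3) = 2*a + 2
(4) = -exp(q)/(exp(2*q) - 4*exp(q) + 4)
(5) = -30*v^2 + 4*v - 1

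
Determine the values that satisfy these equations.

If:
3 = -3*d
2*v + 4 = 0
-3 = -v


Then:
No Solution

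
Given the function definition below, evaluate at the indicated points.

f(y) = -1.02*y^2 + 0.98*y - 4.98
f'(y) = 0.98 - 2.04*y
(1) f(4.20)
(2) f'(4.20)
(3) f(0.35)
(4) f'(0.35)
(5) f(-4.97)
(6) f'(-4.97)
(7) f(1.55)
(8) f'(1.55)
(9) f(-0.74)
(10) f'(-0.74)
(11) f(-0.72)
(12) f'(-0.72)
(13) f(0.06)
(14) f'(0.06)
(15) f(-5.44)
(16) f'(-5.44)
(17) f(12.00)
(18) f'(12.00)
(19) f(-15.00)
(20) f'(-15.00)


(1) = -18.86
(2) = -7.59
(3) = -4.76
(4) = 0.27
(5) = -35.05
(6) = 11.12
(7) = -5.91
(8) = -2.18
(9) = -6.26
(10) = 2.49
(11) = -6.21
(12) = 2.45
(13) = -4.92
(14) = 0.86
(15) = -40.50
(16) = 12.08
(17) = -140.10
(18) = -23.50
(19) = -249.18
(20) = 31.58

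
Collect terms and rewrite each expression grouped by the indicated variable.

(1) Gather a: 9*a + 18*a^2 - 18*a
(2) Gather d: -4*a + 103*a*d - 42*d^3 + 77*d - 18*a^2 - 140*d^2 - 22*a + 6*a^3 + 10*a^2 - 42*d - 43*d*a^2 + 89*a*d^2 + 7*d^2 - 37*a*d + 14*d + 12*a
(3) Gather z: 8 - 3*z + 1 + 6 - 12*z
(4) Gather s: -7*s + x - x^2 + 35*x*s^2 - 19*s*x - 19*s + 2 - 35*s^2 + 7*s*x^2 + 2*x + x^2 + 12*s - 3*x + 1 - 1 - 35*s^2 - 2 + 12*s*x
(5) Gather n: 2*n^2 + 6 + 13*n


(1) = 18*a^2 - 9*a
(2) = 6*a^3 - 8*a^2 - 14*a - 42*d^3 + d^2*(89*a - 133) + d*(-43*a^2 + 66*a + 49)
(3) = 15 - 15*z
(4) = s^2*(35*x - 70) + s*(7*x^2 - 7*x - 14)
(5) = 2*n^2 + 13*n + 6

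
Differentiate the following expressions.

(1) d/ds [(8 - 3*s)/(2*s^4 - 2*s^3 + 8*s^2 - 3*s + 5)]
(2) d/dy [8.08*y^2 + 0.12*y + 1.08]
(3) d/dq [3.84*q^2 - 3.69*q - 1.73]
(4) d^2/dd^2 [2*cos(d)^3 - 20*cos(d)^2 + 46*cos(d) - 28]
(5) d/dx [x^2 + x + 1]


(1) = (18*s^4 - 76*s^3 + 72*s^2 - 128*s + 9)/(4*s^8 - 8*s^7 + 36*s^6 - 44*s^5 + 96*s^4 - 68*s^3 + 89*s^2 - 30*s + 25)
(2) = 16.16*y + 0.12
(3) = 7.68*q - 3.69
(4) = -95*cos(d)/2 + 40*cos(2*d) - 9*cos(3*d)/2
(5) = 2*x + 1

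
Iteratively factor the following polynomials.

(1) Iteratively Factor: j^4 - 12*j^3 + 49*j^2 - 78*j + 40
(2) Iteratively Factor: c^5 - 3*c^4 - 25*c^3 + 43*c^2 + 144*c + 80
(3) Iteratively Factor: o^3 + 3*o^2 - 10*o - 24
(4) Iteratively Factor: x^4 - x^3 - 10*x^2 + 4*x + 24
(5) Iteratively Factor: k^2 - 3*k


(1) = (j - 5)*(j^3 - 7*j^2 + 14*j - 8) = (j - 5)*(j - 2)*(j^2 - 5*j + 4) = (j - 5)*(j - 2)*(j - 1)*(j - 4)
(2) = (c - 5)*(c^4 + 2*c^3 - 15*c^2 - 32*c - 16) = (c - 5)*(c + 1)*(c^3 + c^2 - 16*c - 16) = (c - 5)*(c - 4)*(c + 1)*(c^2 + 5*c + 4) = (c - 5)*(c - 4)*(c + 1)^2*(c + 4)
(3) = (o - 3)*(o^2 + 6*o + 8) = (o - 3)*(o + 4)*(o + 2)
(4) = (x + 2)*(x^3 - 3*x^2 - 4*x + 12) = (x + 2)^2*(x^2 - 5*x + 6) = (x - 3)*(x + 2)^2*(x - 2)
(5) = (k)*(k - 3)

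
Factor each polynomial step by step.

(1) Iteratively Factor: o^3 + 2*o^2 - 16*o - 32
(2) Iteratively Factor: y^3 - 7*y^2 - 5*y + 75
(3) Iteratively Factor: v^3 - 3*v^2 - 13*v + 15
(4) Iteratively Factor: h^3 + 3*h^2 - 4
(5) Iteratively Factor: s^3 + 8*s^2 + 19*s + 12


(1) = (o - 4)*(o^2 + 6*o + 8) = (o - 4)*(o + 4)*(o + 2)
(2) = (y - 5)*(y^2 - 2*y - 15) = (y - 5)*(y + 3)*(y - 5)
(3) = (v - 5)*(v^2 + 2*v - 3) = (v - 5)*(v - 1)*(v + 3)
(4) = (h + 2)*(h^2 + h - 2) = (h + 2)^2*(h - 1)
(5) = (s + 1)*(s^2 + 7*s + 12) = (s + 1)*(s + 4)*(s + 3)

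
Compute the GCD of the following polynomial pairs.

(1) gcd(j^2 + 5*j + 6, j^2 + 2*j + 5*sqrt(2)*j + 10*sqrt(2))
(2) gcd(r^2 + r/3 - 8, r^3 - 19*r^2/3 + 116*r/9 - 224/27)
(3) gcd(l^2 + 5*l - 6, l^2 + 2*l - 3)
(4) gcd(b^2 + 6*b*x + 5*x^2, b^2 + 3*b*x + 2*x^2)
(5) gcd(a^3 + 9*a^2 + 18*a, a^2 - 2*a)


(1) = gcd((j + 2)*(j + 3), (j + 2)*(j + 5*sqrt(2))) = j + 2
(2) = gcd((r - 8/3)*(r + 3), (r - 8/3)*(r - 7/3)*(r - 4/3)) = r - 8/3
(3) = l - 1
(4) = b + x
(5) = a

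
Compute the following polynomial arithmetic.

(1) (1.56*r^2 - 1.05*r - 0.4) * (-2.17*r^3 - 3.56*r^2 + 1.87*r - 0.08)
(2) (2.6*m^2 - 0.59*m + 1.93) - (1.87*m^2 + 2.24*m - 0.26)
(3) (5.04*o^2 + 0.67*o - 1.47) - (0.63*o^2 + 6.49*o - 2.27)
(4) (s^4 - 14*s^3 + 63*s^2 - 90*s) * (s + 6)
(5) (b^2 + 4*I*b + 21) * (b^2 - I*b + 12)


(1) = -3.3852*r^5 - 3.2751*r^4 + 7.5232*r^3 - 0.6643*r^2 - 0.664*r + 0.032
(2) = 0.73*m^2 - 2.83*m + 2.19
(3) = 4.41*o^2 - 5.82*o + 0.8
(4) = s^5 - 8*s^4 - 21*s^3 + 288*s^2 - 540*s
(5) = b^4 + 3*I*b^3 + 37*b^2 + 27*I*b + 252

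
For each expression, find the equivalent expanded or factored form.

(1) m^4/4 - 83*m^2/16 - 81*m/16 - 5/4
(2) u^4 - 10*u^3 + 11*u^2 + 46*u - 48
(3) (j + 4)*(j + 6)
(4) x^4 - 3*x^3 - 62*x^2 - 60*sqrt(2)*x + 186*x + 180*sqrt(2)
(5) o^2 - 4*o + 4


(1) = (m/4 + 1)*(m - 5)*(m + 1/2)^2
(2) = (u - 8)*(u - 3)*(u - 1)*(u + 2)
(3) = j^2 + 10*j + 24
(4) = (x - 3)*(x - 6*sqrt(2))*(x + sqrt(2))*(x + 5*sqrt(2))
(5) = (o - 2)^2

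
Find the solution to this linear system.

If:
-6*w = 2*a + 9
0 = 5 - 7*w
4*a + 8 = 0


Then:
No Solution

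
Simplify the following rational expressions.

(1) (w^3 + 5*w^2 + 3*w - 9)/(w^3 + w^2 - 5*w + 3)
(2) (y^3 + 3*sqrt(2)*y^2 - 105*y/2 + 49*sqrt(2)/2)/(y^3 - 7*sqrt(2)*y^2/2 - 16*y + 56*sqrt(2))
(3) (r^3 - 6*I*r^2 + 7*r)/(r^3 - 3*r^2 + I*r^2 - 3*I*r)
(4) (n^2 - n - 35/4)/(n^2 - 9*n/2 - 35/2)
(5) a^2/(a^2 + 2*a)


(1) = (w + 3)/(w - 1)
(2) = (4*y^2 + 26*sqrt(2)*y - 28)/(4*y^2 - 64)
(3) = (r - 7*I)/(r - 3)
(4) = (2*n - 7)/(2*n - 14)
(5) = a/(a + 2)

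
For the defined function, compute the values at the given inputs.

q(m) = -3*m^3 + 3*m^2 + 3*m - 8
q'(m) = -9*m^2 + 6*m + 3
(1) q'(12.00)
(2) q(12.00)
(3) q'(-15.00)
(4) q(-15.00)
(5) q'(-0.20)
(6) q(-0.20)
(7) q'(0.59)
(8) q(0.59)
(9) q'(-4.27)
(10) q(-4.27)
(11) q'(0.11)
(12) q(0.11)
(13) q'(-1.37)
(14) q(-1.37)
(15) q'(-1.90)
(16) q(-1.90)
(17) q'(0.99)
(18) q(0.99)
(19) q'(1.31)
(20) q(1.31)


(1) = -1221.00
(2) = -4724.00
(3) = -2112.00
(4) = 10747.00
(5) = 1.44
(6) = -8.46
(7) = 3.41
(8) = -5.80
(9) = -186.72
(10) = 267.45
(11) = 3.55
(12) = -7.64
(13) = -22.11
(14) = 1.23
(15) = -40.89
(16) = 17.71
(17) = 0.12
(18) = -5.00
(19) = -4.58
(20) = -5.67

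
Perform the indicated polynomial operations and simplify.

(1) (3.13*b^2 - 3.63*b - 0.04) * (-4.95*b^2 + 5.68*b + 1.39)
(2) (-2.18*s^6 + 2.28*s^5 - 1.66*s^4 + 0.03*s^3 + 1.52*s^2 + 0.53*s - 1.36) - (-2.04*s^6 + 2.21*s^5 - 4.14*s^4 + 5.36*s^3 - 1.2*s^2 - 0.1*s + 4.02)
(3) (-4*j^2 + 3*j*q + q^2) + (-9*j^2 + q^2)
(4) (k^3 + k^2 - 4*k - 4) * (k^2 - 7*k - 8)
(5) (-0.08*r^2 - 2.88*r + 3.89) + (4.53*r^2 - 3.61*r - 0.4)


(1) = -15.4935*b^4 + 35.7469*b^3 - 16.0697*b^2 - 5.2729*b - 0.0556
(2) = -0.14*s^6 + 0.07*s^5 + 2.48*s^4 - 5.33*s^3 + 2.72*s^2 + 0.63*s - 5.38
(3) = -13*j^2 + 3*j*q + 2*q^2
(4) = k^5 - 6*k^4 - 19*k^3 + 16*k^2 + 60*k + 32
(5) = 4.45*r^2 - 6.49*r + 3.49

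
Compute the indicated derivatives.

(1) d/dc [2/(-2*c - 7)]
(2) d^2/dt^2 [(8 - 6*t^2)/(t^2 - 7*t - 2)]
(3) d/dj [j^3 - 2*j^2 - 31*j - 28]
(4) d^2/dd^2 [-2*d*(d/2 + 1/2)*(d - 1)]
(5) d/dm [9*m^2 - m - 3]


(1) = 4/(2*c + 7)^2
(2) = 12*(-7*t^3 - 2*t^2 - 28*t + 64)/(t^6 - 21*t^5 + 141*t^4 - 259*t^3 - 282*t^2 - 84*t - 8)
(3) = 3*j^2 - 4*j - 31
(4) = -6*d
(5) = 18*m - 1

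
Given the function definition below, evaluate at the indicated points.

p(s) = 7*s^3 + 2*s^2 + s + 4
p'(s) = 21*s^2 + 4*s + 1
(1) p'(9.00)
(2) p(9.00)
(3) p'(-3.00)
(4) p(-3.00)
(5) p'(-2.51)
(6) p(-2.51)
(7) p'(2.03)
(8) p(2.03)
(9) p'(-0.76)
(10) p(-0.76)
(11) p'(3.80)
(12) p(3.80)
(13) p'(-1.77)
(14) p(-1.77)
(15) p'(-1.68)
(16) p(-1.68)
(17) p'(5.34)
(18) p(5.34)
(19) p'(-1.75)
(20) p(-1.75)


(1) = 1738.00
(2) = 5278.00
(3) = 178.00
(4) = -170.00
(5) = 123.26
(6) = -96.60
(7) = 95.66
(8) = 72.83
(9) = 10.09
(10) = 1.32
(11) = 319.44
(12) = 420.78
(13) = 59.71
(14) = -30.32
(15) = 53.55
(16) = -25.23
(17) = 621.19
(18) = 1132.28
(19) = 58.31
(20) = -29.14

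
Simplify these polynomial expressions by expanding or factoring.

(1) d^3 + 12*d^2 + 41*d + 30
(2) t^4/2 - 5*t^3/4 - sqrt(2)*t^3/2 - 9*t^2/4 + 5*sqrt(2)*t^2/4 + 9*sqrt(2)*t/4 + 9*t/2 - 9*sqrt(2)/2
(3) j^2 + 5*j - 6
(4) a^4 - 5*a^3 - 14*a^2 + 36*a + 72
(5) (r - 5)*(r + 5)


(1) = (d + 1)*(d + 5)*(d + 6)
(2) = (t/2 + 1)*(t - 3)*(t - 3/2)*(t - sqrt(2))
(3) = (j - 1)*(j + 6)
(4) = (a - 6)*(a - 3)*(a + 2)^2
(5) = r^2 - 25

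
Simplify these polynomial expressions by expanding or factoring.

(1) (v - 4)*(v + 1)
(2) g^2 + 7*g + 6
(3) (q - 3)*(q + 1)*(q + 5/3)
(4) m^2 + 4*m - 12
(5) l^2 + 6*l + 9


(1) = v^2 - 3*v - 4
(2) = (g + 1)*(g + 6)
(3) = q^3 - q^2/3 - 19*q/3 - 5
(4) = (m - 2)*(m + 6)
(5) = (l + 3)^2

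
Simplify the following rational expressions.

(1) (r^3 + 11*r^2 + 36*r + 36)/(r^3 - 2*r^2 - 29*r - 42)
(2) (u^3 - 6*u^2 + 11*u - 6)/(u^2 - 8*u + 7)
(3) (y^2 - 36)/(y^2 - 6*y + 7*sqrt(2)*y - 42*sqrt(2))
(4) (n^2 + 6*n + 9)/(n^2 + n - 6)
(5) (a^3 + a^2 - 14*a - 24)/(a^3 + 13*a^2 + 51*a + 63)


(1) = (r + 6)/(r - 7)
(2) = (u^2 - 5*u + 6)/(u - 7)
(3) = (y + 6)/(y + 7*sqrt(2))
(4) = (n + 3)/(n - 2)
(5) = (a^2 - 2*a - 8)/(a^2 + 10*a + 21)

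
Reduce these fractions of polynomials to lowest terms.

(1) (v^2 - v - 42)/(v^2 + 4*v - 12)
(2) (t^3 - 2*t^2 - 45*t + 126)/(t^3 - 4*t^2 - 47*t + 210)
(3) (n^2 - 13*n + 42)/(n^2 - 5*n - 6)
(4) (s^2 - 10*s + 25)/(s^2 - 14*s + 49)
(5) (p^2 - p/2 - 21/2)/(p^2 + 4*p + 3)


(1) = (v - 7)/(v - 2)
(2) = (t - 3)/(t - 5)
(3) = (n - 7)/(n + 1)
(4) = (s^2 - 10*s + 25)/(s^2 - 14*s + 49)
(5) = (2*p - 7)/(2*p + 2)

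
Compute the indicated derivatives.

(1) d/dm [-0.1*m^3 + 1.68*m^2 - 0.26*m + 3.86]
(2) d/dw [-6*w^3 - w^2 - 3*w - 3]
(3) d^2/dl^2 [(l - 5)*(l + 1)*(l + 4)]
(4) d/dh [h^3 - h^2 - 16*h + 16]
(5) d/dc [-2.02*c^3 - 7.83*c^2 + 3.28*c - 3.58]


(1) = -0.3*m^2 + 3.36*m - 0.26
(2) = -18*w^2 - 2*w - 3
(3) = 6*l
(4) = 3*h^2 - 2*h - 16
(5) = -6.06*c^2 - 15.66*c + 3.28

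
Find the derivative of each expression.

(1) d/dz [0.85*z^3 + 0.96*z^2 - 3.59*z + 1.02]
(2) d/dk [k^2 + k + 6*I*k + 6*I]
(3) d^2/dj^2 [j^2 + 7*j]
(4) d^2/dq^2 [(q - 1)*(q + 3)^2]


(1) = 2.55*z^2 + 1.92*z - 3.59
(2) = 2*k + 1 + 6*I
(3) = 2
(4) = 6*q + 10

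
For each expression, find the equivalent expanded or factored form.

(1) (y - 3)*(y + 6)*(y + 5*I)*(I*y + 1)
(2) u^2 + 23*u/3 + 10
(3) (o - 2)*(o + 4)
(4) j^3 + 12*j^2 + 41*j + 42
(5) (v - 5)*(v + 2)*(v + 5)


(1) = I*y^4 - 4*y^3 + 3*I*y^3 - 12*y^2 - 13*I*y^2 + 72*y + 15*I*y - 90*I
(2) = (u + 5/3)*(u + 6)
(3) = o^2 + 2*o - 8
(4) = (j + 2)*(j + 3)*(j + 7)
(5) = v^3 + 2*v^2 - 25*v - 50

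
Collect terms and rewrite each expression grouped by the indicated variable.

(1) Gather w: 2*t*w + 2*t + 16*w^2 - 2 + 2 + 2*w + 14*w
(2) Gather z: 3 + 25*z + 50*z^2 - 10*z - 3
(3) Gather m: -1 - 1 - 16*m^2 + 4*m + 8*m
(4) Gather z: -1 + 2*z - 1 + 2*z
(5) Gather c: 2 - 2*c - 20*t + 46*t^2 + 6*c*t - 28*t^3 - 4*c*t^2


(1) = 2*t + 16*w^2 + w*(2*t + 16)
(2) = 50*z^2 + 15*z
(3) = -16*m^2 + 12*m - 2
(4) = 4*z - 2
(5) = c*(-4*t^2 + 6*t - 2) - 28*t^3 + 46*t^2 - 20*t + 2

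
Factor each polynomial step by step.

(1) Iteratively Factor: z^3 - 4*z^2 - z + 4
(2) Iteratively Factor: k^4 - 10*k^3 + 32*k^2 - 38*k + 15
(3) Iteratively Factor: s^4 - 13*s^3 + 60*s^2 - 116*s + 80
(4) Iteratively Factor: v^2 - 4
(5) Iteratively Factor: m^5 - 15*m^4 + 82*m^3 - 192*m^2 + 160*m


(1) = (z + 1)*(z^2 - 5*z + 4) = (z - 4)*(z + 1)*(z - 1)
(2) = (k - 3)*(k^3 - 7*k^2 + 11*k - 5) = (k - 3)*(k - 1)*(k^2 - 6*k + 5) = (k - 3)*(k - 1)^2*(k - 5)
(3) = (s - 2)*(s^3 - 11*s^2 + 38*s - 40) = (s - 2)^2*(s^2 - 9*s + 20) = (s - 5)*(s - 2)^2*(s - 4)
(4) = (v - 2)*(v + 2)
(5) = (m - 4)*(m^4 - 11*m^3 + 38*m^2 - 40*m) = (m - 4)^2*(m^3 - 7*m^2 + 10*m) = (m - 5)*(m - 4)^2*(m^2 - 2*m) = m*(m - 5)*(m - 4)^2*(m - 2)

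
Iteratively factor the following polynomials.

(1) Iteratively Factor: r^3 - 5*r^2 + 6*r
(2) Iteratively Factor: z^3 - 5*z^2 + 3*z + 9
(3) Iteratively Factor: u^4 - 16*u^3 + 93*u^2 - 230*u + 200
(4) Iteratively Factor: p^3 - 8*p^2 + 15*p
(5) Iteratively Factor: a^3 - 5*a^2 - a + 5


(1) = (r)*(r^2 - 5*r + 6) = r*(r - 3)*(r - 2)
(2) = (z - 3)*(z^2 - 2*z - 3) = (z - 3)*(z + 1)*(z - 3)
(3) = (u - 2)*(u^3 - 14*u^2 + 65*u - 100) = (u - 5)*(u - 2)*(u^2 - 9*u + 20) = (u - 5)*(u - 4)*(u - 2)*(u - 5)
(4) = (p - 3)*(p^2 - 5*p) = (p - 5)*(p - 3)*(p)
(5) = (a - 5)*(a^2 - 1) = (a - 5)*(a - 1)*(a + 1)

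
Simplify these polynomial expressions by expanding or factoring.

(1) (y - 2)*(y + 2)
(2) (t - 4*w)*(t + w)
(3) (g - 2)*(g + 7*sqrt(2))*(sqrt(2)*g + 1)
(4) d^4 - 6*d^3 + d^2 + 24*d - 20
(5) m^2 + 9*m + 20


(1) = y^2 - 4
(2) = t^2 - 3*t*w - 4*w^2
(3) = sqrt(2)*g^3 - 2*sqrt(2)*g^2 + 15*g^2 - 30*g + 7*sqrt(2)*g - 14*sqrt(2)
(4) = (d - 5)*(d - 2)*(d - 1)*(d + 2)
(5) = (m + 4)*(m + 5)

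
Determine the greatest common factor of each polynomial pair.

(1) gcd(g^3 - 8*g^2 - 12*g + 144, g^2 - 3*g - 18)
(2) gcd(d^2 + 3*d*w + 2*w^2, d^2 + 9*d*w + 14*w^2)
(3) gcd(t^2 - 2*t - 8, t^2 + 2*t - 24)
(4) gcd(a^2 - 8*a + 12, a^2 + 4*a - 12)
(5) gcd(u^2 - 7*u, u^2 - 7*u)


(1) = gcd((g - 6)^2*(g + 4), (g - 6)*(g + 3)) = g - 6
(2) = gcd((d + w)*(d + 2*w), (d + 2*w)*(d + 7*w)) = d + 2*w
(3) = gcd((t - 4)*(t + 2), (t - 4)*(t + 6)) = t - 4
(4) = gcd((a - 6)*(a - 2), (a - 2)*(a + 6)) = a - 2
(5) = u^2 - 7*u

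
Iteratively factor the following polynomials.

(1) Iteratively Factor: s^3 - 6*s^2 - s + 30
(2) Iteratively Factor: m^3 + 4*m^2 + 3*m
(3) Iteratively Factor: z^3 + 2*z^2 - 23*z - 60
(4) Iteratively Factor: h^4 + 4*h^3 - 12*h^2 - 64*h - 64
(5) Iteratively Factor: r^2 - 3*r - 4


(1) = (s + 2)*(s^2 - 8*s + 15) = (s - 3)*(s + 2)*(s - 5)
(2) = (m)*(m^2 + 4*m + 3) = m*(m + 1)*(m + 3)
(3) = (z - 5)*(z^2 + 7*z + 12) = (z - 5)*(z + 4)*(z + 3)
(4) = (h + 4)*(h^3 - 12*h - 16) = (h + 2)*(h + 4)*(h^2 - 2*h - 8) = (h + 2)^2*(h + 4)*(h - 4)
(5) = (r - 4)*(r + 1)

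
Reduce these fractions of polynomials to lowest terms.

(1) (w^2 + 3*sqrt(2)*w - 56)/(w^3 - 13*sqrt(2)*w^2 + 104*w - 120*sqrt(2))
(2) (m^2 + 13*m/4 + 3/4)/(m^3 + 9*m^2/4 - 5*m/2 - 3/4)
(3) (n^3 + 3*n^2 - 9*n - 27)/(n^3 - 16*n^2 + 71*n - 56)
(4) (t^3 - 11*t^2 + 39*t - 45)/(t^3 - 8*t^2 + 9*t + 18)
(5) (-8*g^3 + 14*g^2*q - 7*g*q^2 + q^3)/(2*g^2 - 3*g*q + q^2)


(1) = (w^2 + 3*sqrt(2)*w - 56)/(w^3 - 13*sqrt(2)*w^2 + 104*w - 120*sqrt(2))
(2) = 1/(m - 1)
(3) = (n^3 + 3*n^2 - 9*n - 27)/(n^3 - 16*n^2 + 71*n - 56)
(4) = (t^2 - 8*t + 15)/(t^2 - 5*t - 6)
(5) = -4*g + q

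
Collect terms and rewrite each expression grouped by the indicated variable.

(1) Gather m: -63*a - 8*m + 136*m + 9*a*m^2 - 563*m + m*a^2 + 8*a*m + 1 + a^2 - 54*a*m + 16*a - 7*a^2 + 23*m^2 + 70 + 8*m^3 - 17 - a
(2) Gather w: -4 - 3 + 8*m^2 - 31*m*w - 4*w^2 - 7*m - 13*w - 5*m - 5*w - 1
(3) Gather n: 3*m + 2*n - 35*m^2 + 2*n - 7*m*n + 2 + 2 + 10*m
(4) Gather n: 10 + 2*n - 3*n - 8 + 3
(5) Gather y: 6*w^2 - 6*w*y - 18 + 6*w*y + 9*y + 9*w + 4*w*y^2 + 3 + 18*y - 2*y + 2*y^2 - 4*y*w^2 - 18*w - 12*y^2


(1) = -6*a^2 - 48*a + 8*m^3 + m^2*(9*a + 23) + m*(a^2 - 46*a - 435) + 54
(2) = 8*m^2 - 12*m - 4*w^2 + w*(-31*m - 18) - 8
(3) = -35*m^2 + 13*m + n*(4 - 7*m) + 4
(4) = 5 - n
(5) = 6*w^2 - 9*w + y^2*(4*w - 10) + y*(25 - 4*w^2) - 15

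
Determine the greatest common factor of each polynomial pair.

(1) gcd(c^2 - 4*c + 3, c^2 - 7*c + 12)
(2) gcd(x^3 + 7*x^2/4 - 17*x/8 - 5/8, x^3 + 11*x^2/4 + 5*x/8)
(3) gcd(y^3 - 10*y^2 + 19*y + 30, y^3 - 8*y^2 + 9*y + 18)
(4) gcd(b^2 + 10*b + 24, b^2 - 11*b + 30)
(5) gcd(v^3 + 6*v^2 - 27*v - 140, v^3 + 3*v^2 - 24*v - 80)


(1) = gcd((c - 3)*(c - 1), (c - 4)*(c - 3)) = c - 3
(2) = gcd((x - 1)*(x + 1/4)*(x + 5/2), x*(x + 1/4)*(x + 5/2)) = x^2 + 11*x/4 + 5/8
(3) = y^2 - 5*y - 6
(4) = 1
(5) = v^2 - v - 20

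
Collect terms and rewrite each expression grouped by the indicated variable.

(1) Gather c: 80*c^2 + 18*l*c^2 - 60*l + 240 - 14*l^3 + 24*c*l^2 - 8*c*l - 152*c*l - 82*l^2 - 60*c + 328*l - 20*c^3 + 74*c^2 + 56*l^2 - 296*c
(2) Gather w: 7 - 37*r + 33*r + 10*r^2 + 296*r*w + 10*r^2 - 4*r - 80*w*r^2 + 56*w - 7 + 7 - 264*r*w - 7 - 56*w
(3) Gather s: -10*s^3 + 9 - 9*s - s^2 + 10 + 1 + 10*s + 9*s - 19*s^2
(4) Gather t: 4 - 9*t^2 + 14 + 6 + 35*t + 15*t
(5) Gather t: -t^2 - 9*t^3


(1) = -20*c^3 + c^2*(18*l + 154) + c*(24*l^2 - 160*l - 356) - 14*l^3 - 26*l^2 + 268*l + 240
(2) = 20*r^2 - 8*r + w*(-80*r^2 + 32*r)
(3) = -10*s^3 - 20*s^2 + 10*s + 20
(4) = -9*t^2 + 50*t + 24
(5) = -9*t^3 - t^2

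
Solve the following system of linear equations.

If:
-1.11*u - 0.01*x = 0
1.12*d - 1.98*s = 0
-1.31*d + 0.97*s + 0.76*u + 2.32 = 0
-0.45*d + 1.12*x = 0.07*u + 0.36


Then:
d = 3.03
s = 1.72
u = -0.01
x = 1.54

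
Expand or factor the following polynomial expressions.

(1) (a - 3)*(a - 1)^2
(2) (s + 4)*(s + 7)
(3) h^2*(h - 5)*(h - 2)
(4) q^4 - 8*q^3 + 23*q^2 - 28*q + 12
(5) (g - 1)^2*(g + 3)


(1) = a^3 - 5*a^2 + 7*a - 3
(2) = s^2 + 11*s + 28
(3) = h^4 - 7*h^3 + 10*h^2
(4) = (q - 3)*(q - 2)^2*(q - 1)
(5) = g^3 + g^2 - 5*g + 3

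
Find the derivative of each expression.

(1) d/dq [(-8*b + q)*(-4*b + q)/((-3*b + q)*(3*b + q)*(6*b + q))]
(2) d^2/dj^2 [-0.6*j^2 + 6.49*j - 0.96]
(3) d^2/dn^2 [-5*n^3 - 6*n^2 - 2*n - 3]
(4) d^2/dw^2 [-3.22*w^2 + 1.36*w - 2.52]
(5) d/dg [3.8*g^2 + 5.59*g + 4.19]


(1) = (936*b^4 - 492*b^3*q - 33*b^2*q^2 + 24*b*q^3 - q^4)/(2916*b^6 + 972*b^5*q - 567*b^4*q^2 - 216*b^3*q^3 + 18*b^2*q^4 + 12*b*q^5 + q^6)
(2) = -1.20000000000000
(3) = -30*n - 12
(4) = -6.44000000000000
(5) = 7.6*g + 5.59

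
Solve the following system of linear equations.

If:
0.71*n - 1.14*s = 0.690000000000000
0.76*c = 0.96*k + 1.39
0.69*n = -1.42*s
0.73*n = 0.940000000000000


Then:
No Solution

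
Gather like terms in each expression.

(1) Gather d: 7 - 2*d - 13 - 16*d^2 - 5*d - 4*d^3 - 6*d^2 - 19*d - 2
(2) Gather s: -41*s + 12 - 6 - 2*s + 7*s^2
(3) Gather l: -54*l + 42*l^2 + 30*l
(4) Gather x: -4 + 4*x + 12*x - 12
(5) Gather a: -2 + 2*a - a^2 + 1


(1) = -4*d^3 - 22*d^2 - 26*d - 8
(2) = 7*s^2 - 43*s + 6
(3) = 42*l^2 - 24*l
(4) = 16*x - 16
(5) = -a^2 + 2*a - 1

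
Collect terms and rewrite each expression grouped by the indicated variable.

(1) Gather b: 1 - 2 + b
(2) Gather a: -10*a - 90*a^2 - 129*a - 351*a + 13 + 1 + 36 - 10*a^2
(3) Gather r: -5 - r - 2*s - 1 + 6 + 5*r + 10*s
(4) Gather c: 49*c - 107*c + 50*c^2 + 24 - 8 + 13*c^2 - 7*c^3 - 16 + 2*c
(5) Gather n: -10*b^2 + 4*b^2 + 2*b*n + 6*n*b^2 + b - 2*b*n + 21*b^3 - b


(1) = b - 1
(2) = -100*a^2 - 490*a + 50
(3) = 4*r + 8*s
(4) = -7*c^3 + 63*c^2 - 56*c
(5) = 21*b^3 + 6*b^2*n - 6*b^2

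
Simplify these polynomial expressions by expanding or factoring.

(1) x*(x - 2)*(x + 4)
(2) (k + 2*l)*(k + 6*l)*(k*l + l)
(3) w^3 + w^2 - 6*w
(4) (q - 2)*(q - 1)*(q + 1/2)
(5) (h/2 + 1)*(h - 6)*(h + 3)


(1) = x^3 + 2*x^2 - 8*x
(2) = k^3*l + 8*k^2*l^2 + k^2*l + 12*k*l^3 + 8*k*l^2 + 12*l^3
(3) = w*(w - 2)*(w + 3)
(4) = q^3 - 5*q^2/2 + q/2 + 1
(5) = h^3/2 - h^2/2 - 12*h - 18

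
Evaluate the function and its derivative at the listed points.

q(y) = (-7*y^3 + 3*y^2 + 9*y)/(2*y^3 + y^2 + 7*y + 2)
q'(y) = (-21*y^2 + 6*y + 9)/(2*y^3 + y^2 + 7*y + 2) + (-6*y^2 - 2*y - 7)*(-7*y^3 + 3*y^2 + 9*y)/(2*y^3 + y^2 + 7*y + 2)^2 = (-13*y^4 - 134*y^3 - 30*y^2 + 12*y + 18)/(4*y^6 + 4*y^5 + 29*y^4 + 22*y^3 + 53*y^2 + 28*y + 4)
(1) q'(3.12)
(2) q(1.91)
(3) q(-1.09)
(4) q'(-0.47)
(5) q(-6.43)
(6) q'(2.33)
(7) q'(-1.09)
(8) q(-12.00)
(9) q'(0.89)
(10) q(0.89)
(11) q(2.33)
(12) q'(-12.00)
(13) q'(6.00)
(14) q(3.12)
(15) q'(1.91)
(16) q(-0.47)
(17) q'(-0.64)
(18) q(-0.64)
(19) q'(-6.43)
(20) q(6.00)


(1) = -0.62
(2) = -0.63
(3) = -0.40
(4) = 11.66
(5) = -3.61
(6) = -0.91
(7) = 2.52
(8) = -3.66
(9) = -0.90
(10) = 0.52
(11) = -1.05
(12) = -0.00
(13) = -0.18
(14) = -1.65
(15) = -1.08
(16) = 2.22
(17) = 4.60
(18) = 1.04
(19) = 0.04
(20) = -2.64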